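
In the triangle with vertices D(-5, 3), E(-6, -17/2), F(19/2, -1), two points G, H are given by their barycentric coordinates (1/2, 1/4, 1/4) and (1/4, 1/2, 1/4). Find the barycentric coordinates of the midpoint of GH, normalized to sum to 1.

Since both coordinate triples sum to 1, the midpoint's barycentrics are the componentwise average.
(1/2+1/4)/2 = 3/8; similarly 3/8 and 1/4.

(3/8, 3/8, 1/4)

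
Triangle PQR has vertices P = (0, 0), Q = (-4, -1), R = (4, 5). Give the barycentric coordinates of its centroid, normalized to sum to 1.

The centroid is the average of the vertices, so each weight is 1/3.

(1/3, 1/3, 1/3)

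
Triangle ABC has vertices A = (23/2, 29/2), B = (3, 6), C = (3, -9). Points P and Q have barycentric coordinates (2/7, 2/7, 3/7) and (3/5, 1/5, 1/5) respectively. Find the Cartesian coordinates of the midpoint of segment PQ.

(947/140, 101/20)

Barycentric coordinates of the midpoint are the average: (31/70, 17/70, 11/35).
Converting: (31/70)·A + (17/70)·B + (11/35)·C = (947/140, 101/20).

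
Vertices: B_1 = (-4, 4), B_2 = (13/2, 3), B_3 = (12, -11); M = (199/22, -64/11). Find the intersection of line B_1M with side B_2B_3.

Barycentric coordinates of M with respect to B_1B_2B_3: (1/11, 3/11, 7/11).
On side B_2B_3 the B_1-coordinate is zero; dropping M's B_1-weight 1/11 and renormalizing the remaining 3/11 : 7/11 gives weights 3/10, 7/10 on B_2, B_3.
N = (3/10)·(13/2, 3) + (7/10)·(12, -11) = (207/20, -34/5).

(207/20, -34/5)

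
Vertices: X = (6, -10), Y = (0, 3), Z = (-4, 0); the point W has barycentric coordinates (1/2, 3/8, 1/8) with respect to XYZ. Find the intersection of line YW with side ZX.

Line YW meets ZX where the Y-coordinate vanishes; zeroing W's Y-weight and renormalizing leaves Z, X-weights 1/8 : 1/2 → (1/5, 4/5).
So V = (1/5)·Z + (4/5)·X = (4, -8).

(4, -8)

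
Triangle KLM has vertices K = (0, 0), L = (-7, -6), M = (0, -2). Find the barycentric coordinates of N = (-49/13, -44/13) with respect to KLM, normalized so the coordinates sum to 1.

(5/13, 7/13, 1/13)

Signed area of the reference triangle: [KLM] = ½·(0·(-6−(-2)) + (-7)·(-2−0) + 0·(0−(-6))) = ½·(0 + 14 + 0) = 7.
[NLM] = ½·((-49/13)·(-6−(-2)) + (-7)·(-2−(-44/13)) + 0·(-44/13−(-6))) = ½·(196/13 − 126/13 + 0) = 35/13, so the K-coordinate is (35/13)/7 = 5/13.
[KNM] = ½·(0·(-44/13−(-2)) + (-49/13)·(-2−0) + 0·(0−(-44/13))) = ½·(0 + 98/13 + 0) = 49/13, so the L-coordinate is 7/13.
[KLN] = ½·(0·(-6−(-44/13)) + (-7)·(-44/13−0) + (-49/13)·(0−(-6))) = ½·(0 + 308/13 − 294/13) = 7/13, so the M-coordinate is 1/13.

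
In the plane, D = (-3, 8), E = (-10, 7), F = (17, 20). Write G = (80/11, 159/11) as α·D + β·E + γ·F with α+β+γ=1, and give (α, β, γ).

Signed area of the reference triangle: [DEF] = ½·((-3)·(7−20) + (-10)·(20−8) + 17·(8−7)) = ½·(39 − 120 + 17) = -32.
[GEF] = ½·((80/11)·(7−20) + (-10)·(20−(159/11)) + 17·(159/11−7)) = ½·(-1040/11 − 610/11 + 1394/11) = -128/11, so the D-coordinate is (-128/11)/(-32) = 4/11.
[DGF] = ½·((-3)·(159/11−20) + (80/11)·(20−8) + 17·(8−(159/11))) = ½·(183/11 + 960/11 − 1207/11) = -32/11, so the E-coordinate is 1/11.
[DEG] = ½·((-3)·(7−(159/11)) + (-10)·(159/11−8) + (80/11)·(8−7)) = ½·(246/11 − 710/11 + 80/11) = -192/11, so the F-coordinate is 6/11.
Check: 4/11 + 1/11 + 6/11 = 1.

(4/11, 1/11, 6/11)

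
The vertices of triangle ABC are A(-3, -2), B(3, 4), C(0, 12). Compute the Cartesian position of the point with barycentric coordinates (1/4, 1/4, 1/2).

P = (1/4)·A + (1/4)·B + (1/2)·C.
x-coordinate: (1/4)·(-3) + (1/4)·3 + (1/2)·0 = 0.
y-coordinate: (1/4)·(-2) + (1/4)·4 + (1/2)·12 = 13/2.

(0, 13/2)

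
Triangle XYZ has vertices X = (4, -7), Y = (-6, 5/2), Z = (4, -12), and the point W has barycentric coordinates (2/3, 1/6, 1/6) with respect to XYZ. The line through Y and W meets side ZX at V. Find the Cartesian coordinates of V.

Line YW meets ZX where the Y-coordinate vanishes; zeroing W's Y-weight and renormalizing leaves Z, X-weights 1/6 : 2/3 → (1/5, 4/5).
So V = (1/5)·Z + (4/5)·X = (4, -8).

(4, -8)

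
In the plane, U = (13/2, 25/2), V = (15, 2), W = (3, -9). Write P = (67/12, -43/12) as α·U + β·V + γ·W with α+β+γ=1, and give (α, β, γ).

(1/6, 1/6, 2/3)

Signed area of the reference triangle: [UVW] = ½·((13/2)·(2−(-9)) + 15·(-9−(25/2)) + 3·(25/2−2)) = ½·(143/2 − 645/2 + 63/2) = -439/4.
[PVW] = ½·((67/12)·(2−(-9)) + 15·(-9−(-43/12)) + 3·(-43/12−2)) = ½·(737/12 − 325/4 − 67/4) = -439/24, so the U-coordinate is (-439/24)/(-439/4) = 1/6.
[UPW] = ½·((13/2)·(-43/12−(-9)) + (67/12)·(-9−(25/2)) + 3·(25/2−(-43/12))) = ½·(845/24 − 2881/24 + 193/4) = -439/24, so the V-coordinate is 1/6.
[UVP] = ½·((13/2)·(2−(-43/12)) + 15·(-43/12−(25/2)) + (67/12)·(25/2−2)) = ½·(871/24 − 965/4 + 469/8) = -439/6, so the W-coordinate is 2/3.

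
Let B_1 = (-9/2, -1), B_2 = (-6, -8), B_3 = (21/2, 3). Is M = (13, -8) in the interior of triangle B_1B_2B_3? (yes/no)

no

Barycentric coordinates of M: (-19/9, 175/99, 133/99).
The three coordinates are negative, positive, positive; a point is interior exactly when all three are positive.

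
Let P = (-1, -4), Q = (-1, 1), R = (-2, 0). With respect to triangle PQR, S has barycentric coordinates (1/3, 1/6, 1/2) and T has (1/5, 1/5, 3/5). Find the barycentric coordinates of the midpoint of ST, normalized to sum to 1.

(4/15, 11/60, 11/20)

Since both coordinate triples sum to 1, the midpoint's barycentrics are the componentwise average.
(1/3+1/5)/2 = 4/15; similarly 11/60 and 11/20.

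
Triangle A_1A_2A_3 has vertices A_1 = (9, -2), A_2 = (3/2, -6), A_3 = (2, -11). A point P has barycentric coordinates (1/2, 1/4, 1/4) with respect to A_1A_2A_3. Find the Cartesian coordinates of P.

(43/8, -21/4)

P = (1/2)·A_1 + (1/4)·A_2 + (1/4)·A_3.
x-coordinate: (1/2)·9 + (1/4)·(3/2) + (1/4)·2 = 43/8.
y-coordinate: (1/2)·(-2) + (1/4)·(-6) + (1/4)·(-11) = -21/4.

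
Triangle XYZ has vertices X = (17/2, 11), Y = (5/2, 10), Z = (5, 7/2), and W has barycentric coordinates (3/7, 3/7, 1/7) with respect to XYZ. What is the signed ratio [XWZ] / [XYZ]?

3/7

The signed ratio [XWZ]/[XYZ] equals the barycentric coordinate of W at vertex Y, which is 3/7.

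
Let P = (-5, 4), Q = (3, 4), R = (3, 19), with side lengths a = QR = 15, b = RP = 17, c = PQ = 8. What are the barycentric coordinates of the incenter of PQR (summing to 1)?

(3/8, 17/40, 1/5)

The incenter has barycentric coordinates proportional to the opposite side lengths: (15 : 17 : 8).
Normalizing by 15+17+8 = 40 gives (3/8, 17/40, 1/5).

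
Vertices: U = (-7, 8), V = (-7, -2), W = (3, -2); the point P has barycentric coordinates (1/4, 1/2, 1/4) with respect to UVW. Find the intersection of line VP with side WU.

(-2, 3)

Line VP meets WU where the V-coordinate vanishes; zeroing P's V-weight and renormalizing leaves W, U-weights 1/4 : 1/4 → (1/2, 1/2).
So Q = (1/2)·W + (1/2)·U = (-2, 3).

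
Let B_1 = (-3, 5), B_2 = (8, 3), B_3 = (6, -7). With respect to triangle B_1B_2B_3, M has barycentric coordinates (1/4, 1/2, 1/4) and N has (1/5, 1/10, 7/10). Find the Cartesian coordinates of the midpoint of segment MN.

Barycentric coordinates of the midpoint are the average: (9/40, 3/10, 19/40).
Converting: (9/40)·B_1 + (3/10)·B_2 + (19/40)·B_3 = (183/40, -13/10).

(183/40, -13/10)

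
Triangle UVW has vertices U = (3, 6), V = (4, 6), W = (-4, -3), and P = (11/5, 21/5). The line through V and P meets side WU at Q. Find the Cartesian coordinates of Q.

Barycentric coordinates of P with respect to UVW: (1/5, 3/5, 1/5).
On side WU the V-coordinate is zero; dropping P's V-weight 3/5 and renormalizing the remaining 1/5 : 1/5 gives weights 1/2, 1/2 on W, U.
Q = (1/2)·(-4, -3) + (1/2)·(3, 6) = (-1/2, 3/2).

(-1/2, 3/2)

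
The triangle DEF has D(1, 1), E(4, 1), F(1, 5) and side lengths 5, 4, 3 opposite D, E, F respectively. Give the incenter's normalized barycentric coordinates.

The incenter has barycentric coordinates proportional to the opposite side lengths: (5 : 4 : 3).
Normalizing by 5+4+3 = 12 gives (5/12, 1/3, 1/4).

(5/12, 1/3, 1/4)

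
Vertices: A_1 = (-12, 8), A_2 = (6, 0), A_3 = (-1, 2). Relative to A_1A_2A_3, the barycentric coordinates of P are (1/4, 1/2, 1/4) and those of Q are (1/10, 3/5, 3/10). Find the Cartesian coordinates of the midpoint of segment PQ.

(37/40, 39/20)

Barycentric coordinates of the midpoint are the average: (7/40, 11/20, 11/40).
Converting: (7/40)·A_1 + (11/20)·A_2 + (11/40)·A_3 = (37/40, 39/20).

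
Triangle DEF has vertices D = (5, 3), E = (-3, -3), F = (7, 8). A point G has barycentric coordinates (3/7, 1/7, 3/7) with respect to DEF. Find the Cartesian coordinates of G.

(33/7, 30/7)

G = (3/7)·D + (1/7)·E + (3/7)·F.
x-coordinate: (3/7)·5 + (1/7)·(-3) + (3/7)·7 = 33/7.
y-coordinate: (3/7)·3 + (1/7)·(-3) + (3/7)·8 = 30/7.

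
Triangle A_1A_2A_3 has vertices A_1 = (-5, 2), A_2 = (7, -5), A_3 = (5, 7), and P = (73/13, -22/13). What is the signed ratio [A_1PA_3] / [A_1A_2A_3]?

[A_1A_2A_3] = ½·((-5)·(-5−7) + 7·(7−2) + 5·(2−(-5))) = ½·(60 + 35 + 35) = 65.
[A_1PA_3] = ½·((-5)·(-22/13−7) + (73/13)·(7−2) + 5·(2−(-22/13))) = ½·(565/13 + 365/13 + 240/13) = 45, so the ratio is 45/65 = 9/13.

9/13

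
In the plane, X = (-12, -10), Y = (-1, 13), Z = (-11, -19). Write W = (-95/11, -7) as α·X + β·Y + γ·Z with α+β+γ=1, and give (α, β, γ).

Signed area of the reference triangle: [XYZ] = ½·((-12)·(13−(-19)) + (-1)·(-19−(-10)) + (-11)·(-10−13)) = ½·(-384 + 9 + 253) = -61.
[WYZ] = ½·((-95/11)·(13−(-19)) + (-1)·(-19−(-7)) + (-11)·(-7−13)) = ½·(-3040/11 + 12 + 220) = -244/11, so the X-coordinate is (-244/11)/(-61) = 4/11.
[XWZ] = ½·((-12)·(-7−(-19)) + (-95/11)·(-19−(-10)) + (-11)·(-10−(-7))) = ½·(-144 + 855/11 + 33) = -183/11, so the Y-coordinate is 3/11.
[XYW] = ½·((-12)·(13−(-7)) + (-1)·(-7−(-10)) + (-95/11)·(-10−13)) = ½·(-240 − 3 + 2185/11) = -244/11, so the Z-coordinate is 4/11.
Check: 4/11 + 3/11 + 4/11 = 1.

(4/11, 3/11, 4/11)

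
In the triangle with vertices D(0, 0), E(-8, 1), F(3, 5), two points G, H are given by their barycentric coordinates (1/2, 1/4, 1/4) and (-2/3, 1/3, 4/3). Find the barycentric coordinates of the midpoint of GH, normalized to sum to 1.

(-1/12, 7/24, 19/24)

Since both coordinate triples sum to 1, the midpoint's barycentrics are the componentwise average.
(1/2+-2/3)/2 = -1/12; similarly 7/24 and 19/24.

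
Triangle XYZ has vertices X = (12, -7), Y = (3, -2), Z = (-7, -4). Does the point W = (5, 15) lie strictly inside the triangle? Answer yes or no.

no

Barycentric coordinates of W: (-83/34, 397/68, -163/68).
The three coordinates are negative, positive, negative; a point is interior exactly when all three are positive.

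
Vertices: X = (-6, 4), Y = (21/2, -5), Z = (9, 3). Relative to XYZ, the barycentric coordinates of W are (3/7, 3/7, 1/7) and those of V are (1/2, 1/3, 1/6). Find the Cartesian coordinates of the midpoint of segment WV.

(73/28, 5/12)

Barycentric coordinates of the midpoint are the average: (13/28, 8/21, 13/84).
Converting: (13/28)·X + (8/21)·Y + (13/84)·Z = (73/28, 5/12).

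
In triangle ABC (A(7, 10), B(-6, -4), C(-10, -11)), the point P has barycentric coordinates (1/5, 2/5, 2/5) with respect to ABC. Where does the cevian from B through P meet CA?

Line BP meets CA where the B-coordinate vanishes; zeroing P's B-weight and renormalizing leaves C, A-weights 2/5 : 1/5 → (2/3, 1/3).
So Q = (2/3)·C + (1/3)·A = (-13/3, -4).

(-13/3, -4)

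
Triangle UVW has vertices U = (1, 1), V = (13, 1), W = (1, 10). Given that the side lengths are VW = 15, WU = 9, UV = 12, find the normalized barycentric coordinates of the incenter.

The incenter has barycentric coordinates proportional to the opposite side lengths: (15 : 9 : 12).
Normalizing by 15+9+12 = 36 gives (5/12, 1/4, 1/3).

(5/12, 1/4, 1/3)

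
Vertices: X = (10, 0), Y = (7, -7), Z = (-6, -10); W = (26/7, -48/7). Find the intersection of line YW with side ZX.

(-2/3, -20/3)

Barycentric coordinates of W with respect to XYZ: (1/7, 4/7, 2/7).
On side ZX the Y-coordinate is zero; dropping W's Y-weight 4/7 and renormalizing the remaining 2/7 : 1/7 gives weights 2/3, 1/3 on Z, X.
V = (2/3)·(-6, -10) + (1/3)·(10, 0) = (-2/3, -20/3).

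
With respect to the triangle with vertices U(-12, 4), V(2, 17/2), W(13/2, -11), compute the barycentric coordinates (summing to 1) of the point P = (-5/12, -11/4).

Signed area of the reference triangle: [UVW] = ½·((-12)·(17/2−(-11)) + 2·(-11−4) + (13/2)·(4−(17/2))) = ½·(-234 − 30 − 117/4) = -1173/8.
[PVW] = ½·((-5/12)·(17/2−(-11)) + 2·(-11−(-11/4)) + (13/2)·(-11/4−(17/2))) = ½·(-65/8 − 33/2 − 585/8) = -391/8, so the U-coordinate is (-391/8)/(-1173/8) = 1/3.
[UPW] = ½·((-12)·(-11/4−(-11)) + (-5/12)·(-11−4) + (13/2)·(4−(-11/4))) = ½·(-99 + 25/4 + 351/8) = -391/16, so the V-coordinate is 1/6.
[UVP] = ½·((-12)·(17/2−(-11/4)) + 2·(-11/4−4) + (-5/12)·(4−(17/2))) = ½·(-135 − 27/2 + 15/8) = -1173/16, so the W-coordinate is 1/2.
Check: 1/3 + 1/6 + 1/2 = 1.

(1/3, 1/6, 1/2)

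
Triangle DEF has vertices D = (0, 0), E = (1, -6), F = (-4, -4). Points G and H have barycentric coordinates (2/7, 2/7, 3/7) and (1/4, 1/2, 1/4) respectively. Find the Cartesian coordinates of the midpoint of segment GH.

(-27/28, -26/7)

Barycentric coordinates of the midpoint are the average: (15/56, 11/28, 19/56).
Converting: (15/56)·D + (11/28)·E + (19/56)·F = (-27/28, -26/7).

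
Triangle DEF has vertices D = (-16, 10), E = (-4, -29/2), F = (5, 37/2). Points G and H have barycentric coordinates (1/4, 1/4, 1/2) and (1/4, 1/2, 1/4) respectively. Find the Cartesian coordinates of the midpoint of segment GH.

(-29/8, 4)

Barycentric coordinates of the midpoint are the average: (1/4, 3/8, 3/8).
Converting: (1/4)·D + (3/8)·E + (3/8)·F = (-29/8, 4).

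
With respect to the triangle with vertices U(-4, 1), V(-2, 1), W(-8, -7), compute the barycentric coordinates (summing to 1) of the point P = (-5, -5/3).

Signed area of the reference triangle: [UVW] = ½·((-4)·(1−(-7)) + (-2)·(-7−1) + (-8)·(1−1)) = ½·(-32 + 16 + 0) = -8.
[PVW] = ½·((-5)·(1−(-7)) + (-2)·(-7−(-5/3)) + (-8)·(-5/3−1)) = ½·(-40 + 32/3 + 64/3) = -4, so the U-coordinate is (-4)/(-8) = 1/2.
[UPW] = ½·((-4)·(-5/3−(-7)) + (-5)·(-7−1) + (-8)·(1−(-5/3))) = ½·(-64/3 + 40 − 64/3) = -4/3, so the V-coordinate is 1/6.
[UVP] = ½·((-4)·(1−(-5/3)) + (-2)·(-5/3−1) + (-5)·(1−1)) = ½·(-32/3 + 16/3 + 0) = -8/3, so the W-coordinate is 1/3.
Check: 1/2 + 1/6 + 1/3 = 1.

(1/2, 1/6, 1/3)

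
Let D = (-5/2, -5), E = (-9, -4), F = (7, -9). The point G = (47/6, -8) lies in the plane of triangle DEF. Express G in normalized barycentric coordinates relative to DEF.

(11/9, -7/9, 5/9)

Signed area of the reference triangle: [DEF] = ½·((-5/2)·(-4−(-9)) + (-9)·(-9−(-5)) + 7·(-5−(-4))) = ½·(-25/2 + 36 − 7) = 33/4.
[GEF] = ½·((47/6)·(-4−(-9)) + (-9)·(-9−(-8)) + 7·(-8−(-4))) = ½·(235/6 + 9 − 28) = 121/12, so the D-coordinate is (121/12)/(33/4) = 11/9.
[DGF] = ½·((-5/2)·(-8−(-9)) + (47/6)·(-9−(-5)) + 7·(-5−(-8))) = ½·(-5/2 − 94/3 + 21) = -77/12, so the E-coordinate is -7/9.
[DEG] = ½·((-5/2)·(-4−(-8)) + (-9)·(-8−(-5)) + (47/6)·(-5−(-4))) = ½·(-10 + 27 − 47/6) = 55/12, so the F-coordinate is 5/9.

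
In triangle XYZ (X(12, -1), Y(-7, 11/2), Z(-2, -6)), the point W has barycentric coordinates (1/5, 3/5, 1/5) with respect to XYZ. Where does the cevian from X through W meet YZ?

(-23/4, 21/8)

Line XW meets YZ where the X-coordinate vanishes; zeroing W's X-weight and renormalizing leaves Y, Z-weights 3/5 : 1/5 → (3/4, 1/4).
So V = (3/4)·Y + (1/4)·Z = (-23/4, 21/8).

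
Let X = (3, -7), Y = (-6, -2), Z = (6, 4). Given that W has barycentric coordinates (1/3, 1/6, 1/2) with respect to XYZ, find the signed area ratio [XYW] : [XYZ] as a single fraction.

The signed ratio [XYW]/[XYZ] equals the barycentric coordinate of W at vertex Z, which is 1/2.

1/2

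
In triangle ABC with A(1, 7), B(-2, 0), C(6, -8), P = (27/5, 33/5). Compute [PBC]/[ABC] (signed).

[ABC] = ½·(1·(0−(-8)) + (-2)·(-8−7) + 6·(7−0)) = ½·(8 + 30 + 42) = 40.
[PBC] = ½·((27/5)·(0−(-8)) + (-2)·(-8−(33/5)) + 6·(33/5−0)) = ½·(216/5 + 146/5 + 198/5) = 56, so the ratio is 56/40 = 7/5.

7/5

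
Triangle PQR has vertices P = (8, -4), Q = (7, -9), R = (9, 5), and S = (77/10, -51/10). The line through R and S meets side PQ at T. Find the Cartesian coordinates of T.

Barycentric coordinates of S with respect to PQR: (1/2, 2/5, 1/10).
On side PQ the R-coordinate is zero; dropping S's R-weight 1/10 and renormalizing the remaining 1/2 : 2/5 gives weights 5/9, 4/9 on P, Q.
T = (5/9)·(8, -4) + (4/9)·(7, -9) = (68/9, -56/9).

(68/9, -56/9)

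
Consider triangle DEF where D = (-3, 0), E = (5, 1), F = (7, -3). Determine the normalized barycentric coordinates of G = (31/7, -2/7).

(1/7, 4/7, 2/7)

Signed area of the reference triangle: [DEF] = ½·((-3)·(1−(-3)) + 5·(-3−0) + 7·(0−1)) = ½·(-12 − 15 − 7) = -17.
[GEF] = ½·((31/7)·(1−(-3)) + 5·(-3−(-2/7)) + 7·(-2/7−1)) = ½·(124/7 − 95/7 − 9) = -17/7, so the D-coordinate is (-17/7)/(-17) = 1/7.
[DGF] = ½·((-3)·(-2/7−(-3)) + (31/7)·(-3−0) + 7·(0−(-2/7))) = ½·(-57/7 − 93/7 + 2) = -68/7, so the E-coordinate is 4/7.
[DEG] = ½·((-3)·(1−(-2/7)) + 5·(-2/7−0) + (31/7)·(0−1)) = ½·(-27/7 − 10/7 − 31/7) = -34/7, so the F-coordinate is 2/7.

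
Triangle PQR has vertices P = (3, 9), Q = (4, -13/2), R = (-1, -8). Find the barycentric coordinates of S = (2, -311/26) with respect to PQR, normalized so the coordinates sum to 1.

Signed area of the reference triangle: [PQR] = ½·(3·(-13/2−(-8)) + 4·(-8−9) + (-1)·(9−(-13/2))) = ½·(9/2 − 68 − 31/2) = -79/2.
[SQR] = ½·(2·(-13/2−(-8)) + 4·(-8−(-311/26)) + (-1)·(-311/26−(-13/2))) = ½·(3 + 206/13 + 71/13) = 158/13, so the P-coordinate is (158/13)/(-79/2) = -4/13.
[PSR] = ½·(3·(-311/26−(-8)) + 2·(-8−9) + (-1)·(9−(-311/26))) = ½·(-309/26 − 34 − 545/26) = -869/26, so the Q-coordinate is 11/13.
[PQS] = ½·(3·(-13/2−(-311/26)) + 4·(-311/26−9) + 2·(9−(-13/2))) = ½·(213/13 − 1090/13 + 31) = -237/13, so the R-coordinate is 6/13.
Check: -4/13 + 11/13 + 6/13 = 1.

(-4/13, 11/13, 6/13)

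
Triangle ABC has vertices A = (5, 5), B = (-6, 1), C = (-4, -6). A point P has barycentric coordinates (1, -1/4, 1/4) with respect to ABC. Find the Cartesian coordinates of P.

(11/2, 13/4)

P = 1·A + (-1/4)·B + (1/4)·C.
x-coordinate: 1·5 + (-1/4)·(-6) + (1/4)·(-4) = 11/2.
y-coordinate: 1·5 + (-1/4)·1 + (1/4)·(-6) = 13/4.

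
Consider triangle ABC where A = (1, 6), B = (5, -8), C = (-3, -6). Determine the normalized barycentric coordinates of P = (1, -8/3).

(1/3, 1/3, 1/3)

Signed area of the reference triangle: [ABC] = ½·(1·(-8−(-6)) + 5·(-6−6) + (-3)·(6−(-8))) = ½·(-2 − 60 − 42) = -52.
[PBC] = ½·(1·(-8−(-6)) + 5·(-6−(-8/3)) + (-3)·(-8/3−(-8))) = ½·(-2 − 50/3 − 16) = -52/3, so the A-coordinate is (-52/3)/(-52) = 1/3.
[APC] = ½·(1·(-8/3−(-6)) + 1·(-6−6) + (-3)·(6−(-8/3))) = ½·(10/3 − 12 − 26) = -52/3, so the B-coordinate is 1/3.
[ABP] = ½·(1·(-8−(-8/3)) + 5·(-8/3−6) + 1·(6−(-8))) = ½·(-16/3 − 130/3 + 14) = -52/3, so the C-coordinate is 1/3.
Check: 1/3 + 1/3 + 1/3 = 1.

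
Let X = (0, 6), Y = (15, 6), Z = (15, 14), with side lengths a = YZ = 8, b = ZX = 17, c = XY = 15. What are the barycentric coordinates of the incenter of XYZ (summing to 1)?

The incenter has barycentric coordinates proportional to the opposite side lengths: (8 : 17 : 15).
Normalizing by 8+17+15 = 40 gives (1/5, 17/40, 3/8).

(1/5, 17/40, 3/8)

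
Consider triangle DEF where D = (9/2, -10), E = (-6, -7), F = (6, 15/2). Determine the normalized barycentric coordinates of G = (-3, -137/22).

(2/11, 8/11, 1/11)

Signed area of the reference triangle: [DEF] = ½·((9/2)·(-7−(15/2)) + (-6)·(15/2−(-10)) + 6·(-10−(-7))) = ½·(-261/4 − 105 − 18) = -753/8.
[GEF] = ½·((-3)·(-7−(15/2)) + (-6)·(15/2−(-137/22)) + 6·(-137/22−(-7))) = ½·(87/2 − 906/11 + 51/11) = -753/44, so the D-coordinate is (-753/44)/(-753/8) = 2/11.
[DGF] = ½·((9/2)·(-137/22−(15/2)) + (-3)·(15/2−(-10)) + 6·(-10−(-137/22))) = ½·(-1359/22 − 105/2 − 249/11) = -753/11, so the E-coordinate is 8/11.
[DEG] = ½·((9/2)·(-7−(-137/22)) + (-6)·(-137/22−(-10)) + (-3)·(-10−(-7))) = ½·(-153/44 − 249/11 + 9) = -753/88, so the F-coordinate is 1/11.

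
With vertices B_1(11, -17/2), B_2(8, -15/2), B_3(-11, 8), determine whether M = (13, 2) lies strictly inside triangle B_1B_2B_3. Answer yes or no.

Barycentric coordinates of M: (516/55, -48/5, 67/55).
The three coordinates are positive, negative, positive; a point is interior exactly when all three are positive.

no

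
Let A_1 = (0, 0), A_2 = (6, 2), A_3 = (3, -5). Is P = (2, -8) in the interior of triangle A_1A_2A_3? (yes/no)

Barycentric coordinates of P: (-1/18, -7/18, 13/9).
The three coordinates are negative, negative, positive; a point is interior exactly when all three are positive.

no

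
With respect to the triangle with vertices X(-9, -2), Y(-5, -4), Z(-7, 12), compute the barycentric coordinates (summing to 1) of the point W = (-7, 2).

Signed area of the reference triangle: [XYZ] = ½·((-9)·(-4−12) + (-5)·(12−(-2)) + (-7)·(-2−(-4))) = ½·(144 − 70 − 14) = 30.
[WYZ] = ½·((-7)·(-4−12) + (-5)·(12−2) + (-7)·(2−(-4))) = ½·(112 − 50 − 42) = 10, so the X-coordinate is 10/30 = 1/3.
[XWZ] = ½·((-9)·(2−12) + (-7)·(12−(-2)) + (-7)·(-2−2)) = ½·(90 − 98 + 28) = 10, so the Y-coordinate is 1/3.
[XYW] = ½·((-9)·(-4−2) + (-5)·(2−(-2)) + (-7)·(-2−(-4))) = ½·(54 − 20 − 14) = 10, so the Z-coordinate is 1/3.
Check: 1/3 + 1/3 + 1/3 = 1.

(1/3, 1/3, 1/3)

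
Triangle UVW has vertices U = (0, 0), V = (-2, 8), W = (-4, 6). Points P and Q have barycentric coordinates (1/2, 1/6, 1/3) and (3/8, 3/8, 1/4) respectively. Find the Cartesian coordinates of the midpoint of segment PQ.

(-41/24, 47/12)

Barycentric coordinates of the midpoint are the average: (7/16, 13/48, 7/24).
Converting: (7/16)·U + (13/48)·V + (7/24)·W = (-41/24, 47/12).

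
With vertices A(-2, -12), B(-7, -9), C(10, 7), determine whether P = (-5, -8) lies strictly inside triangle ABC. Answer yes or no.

Barycentric coordinates of P: (15/131, 105/131, 11/131).
The three coordinates are positive, positive, positive; a point is interior exactly when all three are positive.

yes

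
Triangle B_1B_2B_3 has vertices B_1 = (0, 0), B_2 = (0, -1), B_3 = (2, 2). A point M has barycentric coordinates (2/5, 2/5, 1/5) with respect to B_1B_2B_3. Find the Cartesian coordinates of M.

(2/5, 0)

M = (2/5)·B_1 + (2/5)·B_2 + (1/5)·B_3.
x-coordinate: (2/5)·0 + (2/5)·0 + (1/5)·2 = 2/5.
y-coordinate: (2/5)·0 + (2/5)·(-1) + (1/5)·2 = 0.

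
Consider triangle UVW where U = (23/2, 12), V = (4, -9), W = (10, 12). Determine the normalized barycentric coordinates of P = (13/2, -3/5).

(1/15, 3/5, 1/3)

Signed area of the reference triangle: [UVW] = ½·((23/2)·(-9−12) + 4·(12−12) + 10·(12−(-9))) = ½·(-483/2 + 0 + 210) = -63/4.
[PVW] = ½·((13/2)·(-9−12) + 4·(12−(-3/5)) + 10·(-3/5−(-9))) = ½·(-273/2 + 252/5 + 84) = -21/20, so the U-coordinate is (-21/20)/(-63/4) = 1/15.
[UPW] = ½·((23/2)·(-3/5−12) + (13/2)·(12−12) + 10·(12−(-3/5))) = ½·(-1449/10 + 0 + 126) = -189/20, so the V-coordinate is 3/5.
[UVP] = ½·((23/2)·(-9−(-3/5)) + 4·(-3/5−12) + (13/2)·(12−(-9))) = ½·(-483/5 − 252/5 + 273/2) = -21/4, so the W-coordinate is 1/3.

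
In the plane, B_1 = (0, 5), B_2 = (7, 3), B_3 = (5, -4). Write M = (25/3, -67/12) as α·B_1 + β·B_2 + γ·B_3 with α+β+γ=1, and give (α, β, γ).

Signed area of the reference triangle: [B_1B_2B_3] = ½·(0·(3−(-4)) + 7·(-4−5) + 5·(5−3)) = ½·(0 − 63 + 10) = -53/2.
[MB_2B_3] = ½·((25/3)·(3−(-4)) + 7·(-4−(-67/12)) + 5·(-67/12−3)) = ½·(175/3 + 133/12 − 515/12) = 53/4, so the B_1-coordinate is (53/4)/(-53/2) = -1/2.
[B_1MB_3] = ½·(0·(-67/12−(-4)) + (25/3)·(-4−5) + 5·(5−(-67/12))) = ½·(0 − 75 + 635/12) = -265/24, so the B_2-coordinate is 5/12.
[B_1B_2M] = ½·(0·(3−(-67/12)) + 7·(-67/12−5) + (25/3)·(5−3)) = ½·(0 − 889/12 + 50/3) = -689/24, so the B_3-coordinate is 13/12.
Check: -1/2 + 5/12 + 13/12 = 1.

(-1/2, 5/12, 13/12)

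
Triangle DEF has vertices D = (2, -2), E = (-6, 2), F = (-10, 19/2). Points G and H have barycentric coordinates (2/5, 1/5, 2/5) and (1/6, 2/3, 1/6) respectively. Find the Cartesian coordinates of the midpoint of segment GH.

(-73/15, 359/120)

Barycentric coordinates of the midpoint are the average: (17/60, 13/30, 17/60).
Converting: (17/60)·D + (13/30)·E + (17/60)·F = (-73/15, 359/120).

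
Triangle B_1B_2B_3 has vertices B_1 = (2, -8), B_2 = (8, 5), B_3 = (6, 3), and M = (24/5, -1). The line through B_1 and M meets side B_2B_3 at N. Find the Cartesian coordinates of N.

Barycentric coordinates of M with respect to B_1B_2B_3: (2/5, 1/5, 2/5).
On side B_2B_3 the B_1-coordinate is zero; dropping M's B_1-weight 2/5 and renormalizing the remaining 1/5 : 2/5 gives weights 1/3, 2/3 on B_2, B_3.
N = (1/3)·(8, 5) + (2/3)·(6, 3) = (20/3, 11/3).

(20/3, 11/3)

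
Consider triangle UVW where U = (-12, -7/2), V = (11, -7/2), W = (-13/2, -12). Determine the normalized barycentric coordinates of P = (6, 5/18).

Signed area of the reference triangle: [UVW] = ½·((-12)·(-7/2−(-12)) + 11·(-12−(-7/2)) + (-13/2)·(-7/2−(-7/2))) = ½·(-102 − 187/2 + 0) = -391/4.
[PVW] = ½·(6·(-7/2−(-12)) + 11·(-12−(5/18)) + (-13/2)·(5/18−(-7/2))) = ½·(51 − 2431/18 − 221/9) = -1955/36, so the U-coordinate is (-1955/36)/(-391/4) = 5/9.
[UPW] = ½·((-12)·(5/18−(-12)) + 6·(-12−(-7/2)) + (-13/2)·(-7/2−(5/18))) = ½·(-442/3 − 51 + 221/9) = -782/9, so the V-coordinate is 8/9.
[UVP] = ½·((-12)·(-7/2−(5/18)) + 11·(5/18−(-7/2)) + 6·(-7/2−(-7/2))) = ½·(136/3 + 374/9 + 0) = 391/9, so the W-coordinate is -4/9.
Check: 5/9 + 8/9 − 4/9 = 1.

(5/9, 8/9, -4/9)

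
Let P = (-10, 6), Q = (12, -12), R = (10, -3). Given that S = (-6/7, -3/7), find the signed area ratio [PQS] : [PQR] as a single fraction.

1/7

[PQR] = ½·((-10)·(-12−(-3)) + 12·(-3−6) + 10·(6−(-12))) = ½·(90 − 108 + 180) = 81.
[PQS] = ½·((-10)·(-12−(-3/7)) + 12·(-3/7−6) + (-6/7)·(6−(-12))) = ½·(810/7 − 540/7 − 108/7) = 81/7, so the ratio is (81/7)/81 = 1/7.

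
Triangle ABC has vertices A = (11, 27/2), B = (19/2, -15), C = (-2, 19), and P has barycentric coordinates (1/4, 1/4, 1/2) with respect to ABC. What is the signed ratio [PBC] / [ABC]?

1/4

The signed ratio [PBC]/[ABC] equals the barycentric coordinate of P at vertex A, which is 1/4.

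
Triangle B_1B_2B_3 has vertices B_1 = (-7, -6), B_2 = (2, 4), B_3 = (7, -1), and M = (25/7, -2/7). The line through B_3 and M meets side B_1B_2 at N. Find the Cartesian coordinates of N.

Barycentric coordinates of M with respect to B_1B_2B_3: (1/7, 2/7, 4/7).
On side B_1B_2 the B_3-coordinate is zero; dropping M's B_3-weight 4/7 and renormalizing the remaining 1/7 : 2/7 gives weights 1/3, 2/3 on B_1, B_2.
N = (1/3)·(-7, -6) + (2/3)·(2, 4) = (-1, 2/3).

(-1, 2/3)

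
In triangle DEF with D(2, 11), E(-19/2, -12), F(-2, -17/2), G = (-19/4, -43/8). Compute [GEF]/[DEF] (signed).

1/4

[DEF] = ½·(2·(-12−(-17/2)) + (-19/2)·(-17/2−11) + (-2)·(11−(-12))) = ½·(-7 + 741/4 − 46) = 529/8.
[GEF] = ½·((-19/4)·(-12−(-17/2)) + (-19/2)·(-17/2−(-43/8)) + (-2)·(-43/8−(-12))) = ½·(133/8 + 475/16 − 53/4) = 529/32, so the ratio is (529/32)/(529/8) = 1/4.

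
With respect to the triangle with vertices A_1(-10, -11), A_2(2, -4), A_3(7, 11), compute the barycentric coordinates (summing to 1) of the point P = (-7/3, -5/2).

Signed area of the reference triangle: [A_1A_2A_3] = ½·((-10)·(-4−11) + 2·(11−(-11)) + 7·(-11−(-4))) = ½·(150 + 44 − 49) = 145/2.
[PA_2A_3] = ½·((-7/3)·(-4−11) + 2·(11−(-5/2)) + 7·(-5/2−(-4))) = ½·(35 + 27 + 21/2) = 145/4, so the A_1-coordinate is (145/4)/(145/2) = 1/2.
[A_1PA_3] = ½·((-10)·(-5/2−11) + (-7/3)·(11−(-11)) + 7·(-11−(-5/2))) = ½·(135 − 154/3 − 119/2) = 145/12, so the A_2-coordinate is 1/6.
[A_1A_2P] = ½·((-10)·(-4−(-5/2)) + 2·(-5/2−(-11)) + (-7/3)·(-11−(-4))) = ½·(15 + 17 + 49/3) = 145/6, so the A_3-coordinate is 1/3.

(1/2, 1/6, 1/3)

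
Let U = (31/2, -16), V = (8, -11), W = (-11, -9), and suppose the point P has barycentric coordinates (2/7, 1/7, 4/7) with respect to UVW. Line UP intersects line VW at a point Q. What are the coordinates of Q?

(-36/5, -47/5)

Line UP meets VW where the U-coordinate vanishes; zeroing P's U-weight and renormalizing leaves V, W-weights 1/7 : 4/7 → (1/5, 4/5).
So Q = (1/5)·V + (4/5)·W = (-36/5, -47/5).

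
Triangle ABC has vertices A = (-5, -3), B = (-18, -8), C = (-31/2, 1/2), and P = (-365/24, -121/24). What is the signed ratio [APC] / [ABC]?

[ABC] = ½·((-5)·(-8−(1/2)) + (-18)·(1/2−(-3)) + (-31/2)·(-3−(-8))) = ½·(85/2 − 63 − 155/2) = -49.
[APC] = ½·((-5)·(-121/24−(1/2)) + (-365/24)·(1/2−(-3)) + (-31/2)·(-3−(-121/24))) = ½·(665/24 − 2555/48 − 1519/48) = -343/12, so the ratio is (-343/12)/(-49) = 7/12.

7/12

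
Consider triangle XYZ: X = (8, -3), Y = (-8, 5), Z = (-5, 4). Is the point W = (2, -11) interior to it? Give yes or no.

no

Barycentric coordinates of W: (19/4, 73/4, -22).
The three coordinates are positive, positive, negative; a point is interior exactly when all three are positive.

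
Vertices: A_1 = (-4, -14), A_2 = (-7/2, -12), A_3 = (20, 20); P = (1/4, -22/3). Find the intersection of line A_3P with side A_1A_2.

(-37/10, -64/5)

Barycentric coordinates of P with respect to A_1A_2A_3: (1/3, 1/2, 1/6).
On side A_1A_2 the A_3-coordinate is zero; dropping P's A_3-weight 1/6 and renormalizing the remaining 1/3 : 1/2 gives weights 2/5, 3/5 on A_1, A_2.
Q = (2/5)·(-4, -14) + (3/5)·(-7/2, -12) = (-37/10, -64/5).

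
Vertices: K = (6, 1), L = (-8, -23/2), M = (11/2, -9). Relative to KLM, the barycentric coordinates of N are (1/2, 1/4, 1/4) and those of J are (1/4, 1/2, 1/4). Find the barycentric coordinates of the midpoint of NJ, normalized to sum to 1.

(3/8, 3/8, 1/4)

Since both coordinate triples sum to 1, the midpoint's barycentrics are the componentwise average.
(1/2+1/4)/2 = 3/8; similarly 3/8 and 1/4.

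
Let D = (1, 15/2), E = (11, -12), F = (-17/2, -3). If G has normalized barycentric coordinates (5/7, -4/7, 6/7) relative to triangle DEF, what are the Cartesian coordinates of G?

(-90/7, 135/14)

G = (5/7)·D + (-4/7)·E + (6/7)·F.
x-coordinate: (5/7)·1 + (-4/7)·11 + (6/7)·(-17/2) = -90/7.
y-coordinate: (5/7)·(15/2) + (-4/7)·(-12) + (6/7)·(-3) = 135/14.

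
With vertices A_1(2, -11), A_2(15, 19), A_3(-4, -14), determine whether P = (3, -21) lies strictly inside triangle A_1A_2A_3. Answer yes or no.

Barycentric coordinates of P: (364/141, -21/47, -160/141).
The three coordinates are positive, negative, negative; a point is interior exactly when all three are positive.

no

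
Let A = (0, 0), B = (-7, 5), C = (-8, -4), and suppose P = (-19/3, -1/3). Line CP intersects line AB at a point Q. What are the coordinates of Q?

(-14/3, 10/3)

Barycentric coordinates of P with respect to ABC: (1/6, 1/3, 1/2).
On side AB the C-coordinate is zero; dropping P's C-weight 1/2 and renormalizing the remaining 1/6 : 1/3 gives weights 1/3, 2/3 on A, B.
Q = (1/3)·(0, 0) + (2/3)·(-7, 5) = (-14/3, 10/3).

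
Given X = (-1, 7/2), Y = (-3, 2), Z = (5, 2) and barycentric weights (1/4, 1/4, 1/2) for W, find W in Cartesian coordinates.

(3/2, 19/8)

W = (1/4)·X + (1/4)·Y + (1/2)·Z.
x-coordinate: (1/4)·(-1) + (1/4)·(-3) + (1/2)·5 = 3/2.
y-coordinate: (1/4)·(7/2) + (1/4)·2 + (1/2)·2 = 19/8.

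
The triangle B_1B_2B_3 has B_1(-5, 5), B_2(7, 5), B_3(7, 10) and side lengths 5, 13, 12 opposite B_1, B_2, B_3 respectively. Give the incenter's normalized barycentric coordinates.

(1/6, 13/30, 2/5)

The incenter has barycentric coordinates proportional to the opposite side lengths: (5 : 13 : 12).
Normalizing by 5+13+12 = 30 gives (1/6, 13/30, 2/5).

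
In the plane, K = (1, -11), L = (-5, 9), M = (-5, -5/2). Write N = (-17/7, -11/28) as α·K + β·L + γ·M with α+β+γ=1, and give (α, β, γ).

Signed area of the reference triangle: [KLM] = ½·(1·(9−(-5/2)) + (-5)·(-5/2−(-11)) + (-5)·(-11−9)) = ½·(23/2 − 85/2 + 100) = 69/2.
[NLM] = ½·((-17/7)·(9−(-5/2)) + (-5)·(-5/2−(-11/28)) + (-5)·(-11/28−9)) = ½·(-391/14 + 295/28 + 1315/28) = 207/14, so the K-coordinate is (207/14)/(69/2) = 3/7.
[KNM] = ½·(1·(-11/28−(-5/2)) + (-17/7)·(-5/2−(-11)) + (-5)·(-11−(-11/28))) = ½·(59/28 − 289/14 + 1485/28) = 69/4, so the L-coordinate is 1/2.
[KLN] = ½·(1·(9−(-11/28)) + (-5)·(-11/28−(-11)) + (-17/7)·(-11−9)) = ½·(263/28 − 1485/28 + 340/7) = 69/28, so the M-coordinate is 1/14.
Check: 3/7 + 1/2 + 1/14 = 1.

(3/7, 1/2, 1/14)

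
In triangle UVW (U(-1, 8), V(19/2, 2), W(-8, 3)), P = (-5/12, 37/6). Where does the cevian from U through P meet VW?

(3/4, 5/2)

Barycentric coordinates of P with respect to UVW: (2/3, 1/6, 1/6).
On side VW the U-coordinate is zero; dropping P's U-weight 2/3 and renormalizing the remaining 1/6 : 1/6 gives weights 1/2, 1/2 on V, W.
Q = (1/2)·(19/2, 2) + (1/2)·(-8, 3) = (3/4, 5/2).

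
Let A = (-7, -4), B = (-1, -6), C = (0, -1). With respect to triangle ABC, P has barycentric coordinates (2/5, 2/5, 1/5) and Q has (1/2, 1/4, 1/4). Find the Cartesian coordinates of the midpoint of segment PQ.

(-139/40, -159/40)

Barycentric coordinates of the midpoint are the average: (9/20, 13/40, 9/40).
Converting: (9/20)·A + (13/40)·B + (9/40)·C = (-139/40, -159/40).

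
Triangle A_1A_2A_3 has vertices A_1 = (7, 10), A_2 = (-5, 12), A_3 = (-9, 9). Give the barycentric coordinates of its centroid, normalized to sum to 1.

The centroid is the average of the vertices, so each weight is 1/3.

(1/3, 1/3, 1/3)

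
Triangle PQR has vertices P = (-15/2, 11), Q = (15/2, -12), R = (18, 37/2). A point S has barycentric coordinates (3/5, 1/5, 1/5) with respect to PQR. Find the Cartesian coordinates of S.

S = (3/5)·P + (1/5)·Q + (1/5)·R.
x-coordinate: (3/5)·(-15/2) + (1/5)·(15/2) + (1/5)·18 = 3/5.
y-coordinate: (3/5)·11 + (1/5)·(-12) + (1/5)·(37/2) = 79/10.

(3/5, 79/10)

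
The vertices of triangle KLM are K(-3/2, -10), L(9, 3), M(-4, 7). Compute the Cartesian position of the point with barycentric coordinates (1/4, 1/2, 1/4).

N = (1/4)·K + (1/2)·L + (1/4)·M.
x-coordinate: (1/4)·(-3/2) + (1/2)·9 + (1/4)·(-4) = 25/8.
y-coordinate: (1/4)·(-10) + (1/2)·3 + (1/4)·7 = 3/4.

(25/8, 3/4)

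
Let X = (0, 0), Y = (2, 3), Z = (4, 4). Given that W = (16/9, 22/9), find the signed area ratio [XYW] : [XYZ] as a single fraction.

[XYZ] = ½·(0·(3−4) + 2·(4−0) + 4·(0−3)) = ½·(0 + 8 − 12) = -2.
[XYW] = ½·(0·(3−(22/9)) + 2·(22/9−0) + (16/9)·(0−3)) = ½·(0 + 44/9 − 16/3) = -2/9, so the ratio is (-2/9)/(-2) = 1/9.

1/9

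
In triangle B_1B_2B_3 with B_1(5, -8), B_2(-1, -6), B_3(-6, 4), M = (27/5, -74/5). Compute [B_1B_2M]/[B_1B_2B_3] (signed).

[B_1B_2B_3] = ½·(5·(-6−4) + (-1)·(4−(-8)) + (-6)·(-8−(-6))) = ½·(-50 − 12 + 12) = -25.
[B_1B_2M] = ½·(5·(-6−(-74/5)) + (-1)·(-74/5−(-8)) + (27/5)·(-8−(-6))) = ½·(44 + 34/5 − 54/5) = 20, so the ratio is 20/(-25) = -4/5.

-4/5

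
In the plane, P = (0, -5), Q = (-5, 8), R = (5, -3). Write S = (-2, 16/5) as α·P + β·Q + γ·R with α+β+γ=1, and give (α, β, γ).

(1/5, 3/5, 1/5)

Signed area of the reference triangle: [PQR] = ½·(0·(8−(-3)) + (-5)·(-3−(-5)) + 5·(-5−8)) = ½·(0 − 10 − 65) = -75/2.
[SQR] = ½·((-2)·(8−(-3)) + (-5)·(-3−(16/5)) + 5·(16/5−8)) = ½·(-22 + 31 − 24) = -15/2, so the P-coordinate is (-15/2)/(-75/2) = 1/5.
[PSR] = ½·(0·(16/5−(-3)) + (-2)·(-3−(-5)) + 5·(-5−(16/5))) = ½·(0 − 4 − 41) = -45/2, so the Q-coordinate is 3/5.
[PQS] = ½·(0·(8−(16/5)) + (-5)·(16/5−(-5)) + (-2)·(-5−8)) = ½·(0 − 41 + 26) = -15/2, so the R-coordinate is 1/5.
Check: 1/5 + 3/5 + 1/5 = 1.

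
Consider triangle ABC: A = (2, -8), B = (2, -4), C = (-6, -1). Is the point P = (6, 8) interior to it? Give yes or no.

Barycentric coordinates of P: (-27/8, 39/8, -1/2).
The three coordinates are negative, positive, negative; a point is interior exactly when all three are positive.

no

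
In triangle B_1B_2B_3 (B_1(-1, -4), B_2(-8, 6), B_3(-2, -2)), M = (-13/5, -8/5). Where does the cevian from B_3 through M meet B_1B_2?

(-11/4, -3/2)

Barycentric coordinates of M with respect to B_1B_2B_3: (3/5, 1/5, 1/5).
On side B_1B_2 the B_3-coordinate is zero; dropping M's B_3-weight 1/5 and renormalizing the remaining 3/5 : 1/5 gives weights 3/4, 1/4 on B_1, B_2.
N = (3/4)·(-1, -4) + (1/4)·(-8, 6) = (-11/4, -3/2).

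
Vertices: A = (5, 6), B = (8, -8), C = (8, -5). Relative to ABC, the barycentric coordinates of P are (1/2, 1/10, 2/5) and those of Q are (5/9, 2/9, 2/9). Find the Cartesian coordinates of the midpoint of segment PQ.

Barycentric coordinates of the midpoint are the average: (19/36, 29/180, 14/45).
Converting: (19/36)·A + (29/180)·B + (14/45)·C = (77/12, 29/90).

(77/12, 29/90)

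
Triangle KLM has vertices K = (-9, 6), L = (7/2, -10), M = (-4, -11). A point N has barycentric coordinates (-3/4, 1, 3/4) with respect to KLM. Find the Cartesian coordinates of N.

N = (-3/4)·K + 1·L + (3/4)·M.
x-coordinate: (-3/4)·(-9) + 1·(7/2) + (3/4)·(-4) = 29/4.
y-coordinate: (-3/4)·6 + 1·(-10) + (3/4)·(-11) = -91/4.

(29/4, -91/4)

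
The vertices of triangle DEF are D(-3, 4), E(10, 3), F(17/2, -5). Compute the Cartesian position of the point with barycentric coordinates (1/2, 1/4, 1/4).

G = (1/2)·D + (1/4)·E + (1/4)·F.
x-coordinate: (1/2)·(-3) + (1/4)·10 + (1/4)·(17/2) = 25/8.
y-coordinate: (1/2)·4 + (1/4)·3 + (1/4)·(-5) = 3/2.

(25/8, 3/2)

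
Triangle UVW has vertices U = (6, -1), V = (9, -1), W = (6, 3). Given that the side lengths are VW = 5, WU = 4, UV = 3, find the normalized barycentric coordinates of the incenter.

(5/12, 1/3, 1/4)

The incenter has barycentric coordinates proportional to the opposite side lengths: (5 : 4 : 3).
Normalizing by 5+4+3 = 12 gives (5/12, 1/3, 1/4).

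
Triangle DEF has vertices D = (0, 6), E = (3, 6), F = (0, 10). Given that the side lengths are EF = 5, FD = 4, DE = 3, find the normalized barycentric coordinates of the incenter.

(5/12, 1/3, 1/4)

The incenter has barycentric coordinates proportional to the opposite side lengths: (5 : 4 : 3).
Normalizing by 5+4+3 = 12 gives (5/12, 1/3, 1/4).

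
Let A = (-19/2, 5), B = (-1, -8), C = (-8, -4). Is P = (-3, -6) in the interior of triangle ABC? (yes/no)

Barycentric coordinates of P: (2/19, 14/19, 3/19).
The three coordinates are positive, positive, positive; a point is interior exactly when all three are positive.

yes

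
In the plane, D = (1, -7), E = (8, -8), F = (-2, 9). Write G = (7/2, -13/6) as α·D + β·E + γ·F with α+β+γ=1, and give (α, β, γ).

(1/6, 1/2, 1/3)

Signed area of the reference triangle: [DEF] = ½·(1·(-8−9) + 8·(9−(-7)) + (-2)·(-7−(-8))) = ½·(-17 + 128 − 2) = 109/2.
[GEF] = ½·((7/2)·(-8−9) + 8·(9−(-13/6)) + (-2)·(-13/6−(-8))) = ½·(-119/2 + 268/3 − 35/3) = 109/12, so the D-coordinate is (109/12)/(109/2) = 1/6.
[DGF] = ½·(1·(-13/6−9) + (7/2)·(9−(-7)) + (-2)·(-7−(-13/6))) = ½·(-67/6 + 56 + 29/3) = 109/4, so the E-coordinate is 1/2.
[DEG] = ½·(1·(-8−(-13/6)) + 8·(-13/6−(-7)) + (7/2)·(-7−(-8))) = ½·(-35/6 + 116/3 + 7/2) = 109/6, so the F-coordinate is 1/3.
Check: 1/6 + 1/2 + 1/3 = 1.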